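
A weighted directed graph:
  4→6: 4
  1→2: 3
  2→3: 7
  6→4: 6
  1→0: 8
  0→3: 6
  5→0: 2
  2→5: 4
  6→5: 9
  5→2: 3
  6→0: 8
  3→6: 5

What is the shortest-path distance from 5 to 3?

8

Paths from 5 to 3:
5-2-3: 3 + 7 = 10
5-0-3: 2 + 6 = 8
Shortest: 8.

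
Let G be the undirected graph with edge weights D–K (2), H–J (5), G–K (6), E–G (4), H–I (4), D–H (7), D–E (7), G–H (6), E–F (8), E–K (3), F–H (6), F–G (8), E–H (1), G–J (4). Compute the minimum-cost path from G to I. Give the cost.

9

Comparing a few candidate routes:
G-F-H-I: 8 + 6 + 4 = 18
G-H-I: 6 + 4 = 10
G-K-E-H-I: 6 + 3 + 1 + 4 = 14
G-E-H-I: 4 + 1 + 4 = 9
G-J-H-I: 4 + 5 + 4 = 13
The minimum is 9.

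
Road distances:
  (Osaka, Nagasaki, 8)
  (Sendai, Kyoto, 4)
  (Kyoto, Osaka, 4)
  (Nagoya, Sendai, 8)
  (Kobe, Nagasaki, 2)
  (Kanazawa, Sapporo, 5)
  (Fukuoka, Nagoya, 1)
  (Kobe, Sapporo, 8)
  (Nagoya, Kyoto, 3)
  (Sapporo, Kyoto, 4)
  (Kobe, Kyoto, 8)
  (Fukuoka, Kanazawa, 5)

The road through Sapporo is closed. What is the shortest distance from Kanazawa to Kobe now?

17

Routes from Kanazawa to Kobe avoiding Sapporo:
Kanazawa→Fukuoka→Nagoya→Sendai→Kyoto→Kobe: 5 + 1 + 8 + 4 + 8 = 26
Kanazawa→Fukuoka→Nagoya→Kyoto→Kobe: 5 + 1 + 3 + 8 = 17
Kanazawa→Fukuoka→Nagoya→Kyoto→Osaka→Nagasaki→Kobe: 5 + 1 + 3 + 4 + 8 + 2 = 23
Kanazawa→Fukuoka→Nagoya→Sendai→Kyoto→Osaka→Nagasaki→Kobe: 5 + 1 + 8 + 4 + 4 + 8 + 2 = 32
Shortest: 17.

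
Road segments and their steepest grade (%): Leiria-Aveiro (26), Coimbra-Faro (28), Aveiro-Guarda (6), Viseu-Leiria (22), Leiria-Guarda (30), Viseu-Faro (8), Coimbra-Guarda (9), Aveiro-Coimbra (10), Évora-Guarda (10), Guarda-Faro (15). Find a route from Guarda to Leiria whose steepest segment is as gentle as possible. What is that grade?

22

Comparing a few candidate routes:
Guarda→Aveiro→Leiria: max(6, 26) = 26
Guarda→Faro→Coimbra→Aveiro→Leiria: max(15, 28, 10, 26) = 28
Guarda→Aveiro→Coimbra→Faro→Viseu→Leiria: max(6, 10, 28, 8, 22) = 28
Guarda→Faro→Viseu→Leiria: max(15, 8, 22) = 22
Guarda→Coimbra→Aveiro→Leiria: max(9, 10, 26) = 26
Guarda→Coimbra→Faro→Viseu→Leiria: max(9, 28, 8, 22) = 28
The minimum achievable maximum is 22%.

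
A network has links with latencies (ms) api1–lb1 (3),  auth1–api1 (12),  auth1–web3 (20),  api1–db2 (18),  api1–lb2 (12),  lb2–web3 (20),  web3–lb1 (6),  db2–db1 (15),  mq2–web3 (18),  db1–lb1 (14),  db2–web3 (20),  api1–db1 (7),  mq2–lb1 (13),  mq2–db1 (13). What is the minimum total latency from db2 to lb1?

Some routes from db2 to lb1:
db2 -> db1 -> api1 -> lb1: 15 + 7 + 3 = 25
db2 -> web3 -> lb1: 20 + 6 = 26
db2 -> api1 -> lb1: 18 + 3 = 21
The minimum is 21 ms.

21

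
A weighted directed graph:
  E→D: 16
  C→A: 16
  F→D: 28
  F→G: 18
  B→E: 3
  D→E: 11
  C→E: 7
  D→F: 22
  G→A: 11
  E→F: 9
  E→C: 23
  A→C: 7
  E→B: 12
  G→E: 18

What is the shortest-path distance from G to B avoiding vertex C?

30

Paths from G to B avoiding C:
G→E→B: 18 + 12 = 30
Best route has total 30.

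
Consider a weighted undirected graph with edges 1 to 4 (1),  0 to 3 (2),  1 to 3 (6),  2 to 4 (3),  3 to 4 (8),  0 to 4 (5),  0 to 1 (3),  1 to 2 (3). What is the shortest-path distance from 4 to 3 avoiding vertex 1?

7

Candidate routes:
4 -> 0 -> 3: 5 + 2 = 7
4 -> 3: 8
The minimum is 7.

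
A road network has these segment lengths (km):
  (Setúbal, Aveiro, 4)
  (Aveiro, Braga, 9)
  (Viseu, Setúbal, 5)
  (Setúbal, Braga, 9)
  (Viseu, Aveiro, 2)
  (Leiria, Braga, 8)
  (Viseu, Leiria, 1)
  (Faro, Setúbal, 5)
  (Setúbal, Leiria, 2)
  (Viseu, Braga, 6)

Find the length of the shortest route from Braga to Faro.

Some routes from Braga to Faro:
Braga -> Viseu -> Leiria -> Setúbal -> Faro: 6 + 1 + 2 + 5 = 14
Braga -> Setúbal -> Faro: 9 + 5 = 14
Braga -> Viseu -> Setúbal -> Faro: 6 + 5 + 5 = 16
Braga -> Leiria -> Setúbal -> Faro: 8 + 2 + 5 = 15
Shortest: 14 km.

14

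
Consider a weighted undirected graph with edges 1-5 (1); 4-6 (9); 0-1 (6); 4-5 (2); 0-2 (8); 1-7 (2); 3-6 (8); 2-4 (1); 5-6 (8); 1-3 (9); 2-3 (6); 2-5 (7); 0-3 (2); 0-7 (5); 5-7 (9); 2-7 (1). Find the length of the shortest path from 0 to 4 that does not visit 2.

Checking several routes:
0-1-5-4: 6 + 1 + 2 = 9
0-7-5-4: 5 + 9 + 2 = 16
0-7-1-5-4: 5 + 2 + 1 + 2 = 10
0-1-7-5-4: 6 + 2 + 9 + 2 = 19
0-3-1-5-4: 2 + 9 + 1 + 2 = 14
Shortest: 9.

9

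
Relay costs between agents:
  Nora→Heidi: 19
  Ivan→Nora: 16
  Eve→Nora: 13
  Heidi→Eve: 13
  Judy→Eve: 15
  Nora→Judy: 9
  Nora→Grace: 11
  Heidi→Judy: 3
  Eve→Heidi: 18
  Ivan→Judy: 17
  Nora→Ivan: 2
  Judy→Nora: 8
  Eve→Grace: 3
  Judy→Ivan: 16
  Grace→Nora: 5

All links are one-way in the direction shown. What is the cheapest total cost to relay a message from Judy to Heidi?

27

Checking several routes:
Judy -> Eve -> Heidi: 15 + 18 = 33
Judy -> Nora -> Heidi: 8 + 19 = 27
Judy -> Eve -> Grace -> Nora -> Heidi: 15 + 3 + 5 + 19 = 42
The minimum is 27.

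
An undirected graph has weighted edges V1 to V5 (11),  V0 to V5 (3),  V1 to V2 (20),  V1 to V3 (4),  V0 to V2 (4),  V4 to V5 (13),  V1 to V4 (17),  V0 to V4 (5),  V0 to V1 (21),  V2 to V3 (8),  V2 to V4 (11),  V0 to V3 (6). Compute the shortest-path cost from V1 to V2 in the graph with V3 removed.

18

A few of the V1→V2 routes:
V1 - V2: 20
V1 - V5 - V0 - V2: 11 + 3 + 4 = 18
V1 - V0 - V2: 21 + 4 = 25
The minimum is 18.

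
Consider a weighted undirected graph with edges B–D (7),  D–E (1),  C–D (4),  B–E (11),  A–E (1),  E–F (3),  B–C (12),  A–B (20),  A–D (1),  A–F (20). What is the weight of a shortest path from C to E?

Some routes from C to E:
C→B→D→E: 12 + 7 + 1 = 20
C→D→A→E: 4 + 1 + 1 = 6
C→D→B→E: 4 + 7 + 11 = 22
C→B→E: 12 + 11 = 23
C→B→D→A→E: 12 + 7 + 1 + 1 = 21
C→D→E: 4 + 1 = 5
Best route has total 5.

5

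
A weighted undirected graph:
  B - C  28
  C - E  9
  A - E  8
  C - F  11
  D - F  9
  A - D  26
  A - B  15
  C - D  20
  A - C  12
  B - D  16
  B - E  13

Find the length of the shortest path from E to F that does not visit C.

Some routes from E to F avoiding C:
E→B→D→F: 13 + 16 + 9 = 38
E→A→D→F: 8 + 26 + 9 = 43
E→A→B→D→F: 8 + 15 + 16 + 9 = 48
Best route has total 38.

38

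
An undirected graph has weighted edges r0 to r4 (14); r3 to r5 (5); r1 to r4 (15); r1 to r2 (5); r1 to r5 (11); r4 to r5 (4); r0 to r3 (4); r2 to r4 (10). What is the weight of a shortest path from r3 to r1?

16

Candidate routes:
r3 → r0 → r4 → r2 → r1: 4 + 14 + 10 + 5 = 33
r3 → r5 → r1: 5 + 11 = 16
r3 → r0 → r4 → r1: 4 + 14 + 15 = 33
r3 → r5 → r4 → r2 → r1: 5 + 4 + 10 + 5 = 24
r3 → r5 → r4 → r1: 5 + 4 + 15 = 24
r3 → r0 → r4 → r5 → r1: 4 + 14 + 4 + 11 = 33
Shortest: 16.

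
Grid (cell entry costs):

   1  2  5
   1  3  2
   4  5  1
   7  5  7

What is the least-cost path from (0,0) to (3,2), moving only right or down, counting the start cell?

Path r0c0 → r1c0 → r1c1 → r1c2 → r2c2 → r3c2: 1 + 1 + 3 + 2 + 1 + 7 = 15.
(Top row then right column would cost 18.)

15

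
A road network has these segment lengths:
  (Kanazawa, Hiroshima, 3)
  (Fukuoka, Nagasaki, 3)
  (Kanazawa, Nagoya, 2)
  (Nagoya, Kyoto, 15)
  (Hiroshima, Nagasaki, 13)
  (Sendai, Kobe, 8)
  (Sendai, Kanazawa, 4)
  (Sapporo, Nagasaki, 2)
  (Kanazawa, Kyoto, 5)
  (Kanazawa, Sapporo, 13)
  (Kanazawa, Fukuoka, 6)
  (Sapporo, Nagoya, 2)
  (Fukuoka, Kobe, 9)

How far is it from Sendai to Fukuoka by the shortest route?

Comparing a few candidate routes:
Sendai → Kanazawa → Sapporo → Nagasaki → Fukuoka: 4 + 13 + 2 + 3 = 22
Sendai → Kanazawa → Fukuoka: 4 + 6 = 10
Sendai → Kanazawa → Nagoya → Sapporo → Nagasaki → Fukuoka: 4 + 2 + 2 + 2 + 3 = 13
Sendai → Kobe → Fukuoka: 8 + 9 = 17
Best route has total 10.

10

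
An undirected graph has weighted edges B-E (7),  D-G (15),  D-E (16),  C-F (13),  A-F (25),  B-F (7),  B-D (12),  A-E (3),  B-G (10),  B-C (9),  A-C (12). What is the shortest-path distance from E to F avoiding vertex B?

28

Candidate routes:
E - A - C - F: 3 + 12 + 13 = 28
E - A - F: 3 + 25 = 28
The minimum is 28.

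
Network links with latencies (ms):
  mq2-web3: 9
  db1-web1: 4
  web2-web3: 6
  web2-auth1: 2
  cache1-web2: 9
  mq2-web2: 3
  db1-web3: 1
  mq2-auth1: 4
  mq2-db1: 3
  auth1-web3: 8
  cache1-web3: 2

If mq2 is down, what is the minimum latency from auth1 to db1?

Candidate routes:
auth1 → web3 → db1: 8 + 1 = 9
auth1 → web2 → web3 → db1: 2 + 6 + 1 = 9
auth1 → web2 → cache1 → web3 → db1: 2 + 9 + 2 + 1 = 14
Best route has total 9 ms.

9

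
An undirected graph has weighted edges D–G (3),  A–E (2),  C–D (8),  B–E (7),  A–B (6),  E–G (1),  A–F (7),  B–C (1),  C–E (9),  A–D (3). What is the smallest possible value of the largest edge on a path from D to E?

A few of the D→E routes:
D→G→E: max(3, 1) = 3
D→A→E: max(3, 2) = 3
D→A→B→E: max(3, 6, 7) = 7
Smallest bottleneck: 3.

3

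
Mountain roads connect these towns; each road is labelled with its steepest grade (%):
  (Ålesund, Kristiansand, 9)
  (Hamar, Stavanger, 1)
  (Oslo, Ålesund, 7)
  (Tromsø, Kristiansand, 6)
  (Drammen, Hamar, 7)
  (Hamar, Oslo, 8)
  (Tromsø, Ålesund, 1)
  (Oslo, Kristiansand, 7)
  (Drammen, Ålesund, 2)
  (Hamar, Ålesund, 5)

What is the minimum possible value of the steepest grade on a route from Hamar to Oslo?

Checking several routes:
Hamar -> Oslo: max(8) = 8
Hamar -> Drammen -> Ålesund -> Tromsø -> Kristiansand -> Oslo: max(7, 2, 1, 6, 7) = 7
Hamar -> Drammen -> Ålesund -> Kristiansand -> Oslo: max(7, 2, 9, 7) = 9
Hamar -> Ålesund -> Oslo: max(5, 7) = 7
Hamar -> Drammen -> Ålesund -> Oslo: max(7, 2, 7) = 7
Hamar -> Ålesund -> Tromsø -> Kristiansand -> Oslo: max(5, 1, 6, 7) = 7
The minimum achievable maximum is 7%.

7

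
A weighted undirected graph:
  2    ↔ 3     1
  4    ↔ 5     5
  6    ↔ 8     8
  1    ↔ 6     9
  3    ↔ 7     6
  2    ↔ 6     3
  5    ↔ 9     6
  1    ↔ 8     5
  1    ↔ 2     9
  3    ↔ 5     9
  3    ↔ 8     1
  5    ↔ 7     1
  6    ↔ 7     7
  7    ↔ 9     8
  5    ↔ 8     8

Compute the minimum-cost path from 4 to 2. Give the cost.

13

Checking several routes:
4→5→3→2: 5 + 9 + 1 = 15
4→5→7→3→2: 5 + 1 + 6 + 1 = 13
4→5→8→3→2: 5 + 8 + 1 + 1 = 15
Best route has total 13.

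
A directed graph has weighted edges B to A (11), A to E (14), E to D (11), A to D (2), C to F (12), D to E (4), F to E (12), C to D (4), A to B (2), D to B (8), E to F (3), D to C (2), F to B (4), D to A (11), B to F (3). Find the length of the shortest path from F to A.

Paths from F to A:
F - E - D - B - A: 12 + 11 + 8 + 11 = 42
F - E - D - A: 12 + 11 + 11 = 34
F - B - A: 4 + 11 = 15
Shortest: 15.

15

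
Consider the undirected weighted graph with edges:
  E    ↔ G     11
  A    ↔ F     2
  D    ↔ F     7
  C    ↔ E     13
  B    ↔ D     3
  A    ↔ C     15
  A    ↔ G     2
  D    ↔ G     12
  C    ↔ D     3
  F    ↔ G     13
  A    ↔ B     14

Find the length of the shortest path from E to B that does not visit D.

Paths from E to B avoiding D:
E -> C -> A -> B: 13 + 15 + 14 = 42
E -> G -> F -> A -> B: 11 + 13 + 2 + 14 = 40
E -> G -> A -> B: 11 + 2 + 14 = 27
Shortest: 27.

27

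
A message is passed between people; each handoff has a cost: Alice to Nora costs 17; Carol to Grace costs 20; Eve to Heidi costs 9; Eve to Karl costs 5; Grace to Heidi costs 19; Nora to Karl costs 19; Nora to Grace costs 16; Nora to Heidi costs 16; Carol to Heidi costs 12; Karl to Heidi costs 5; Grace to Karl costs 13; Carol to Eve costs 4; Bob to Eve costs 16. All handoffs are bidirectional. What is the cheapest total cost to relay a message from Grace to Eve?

18

A few of the Grace→Eve routes:
Grace → Heidi → Eve: 19 + 9 = 28
Grace → Karl → Heidi → Eve: 13 + 5 + 9 = 27
Grace → Karl → Eve: 13 + 5 = 18
Grace → Carol → Eve: 20 + 4 = 24
Best route has total 18.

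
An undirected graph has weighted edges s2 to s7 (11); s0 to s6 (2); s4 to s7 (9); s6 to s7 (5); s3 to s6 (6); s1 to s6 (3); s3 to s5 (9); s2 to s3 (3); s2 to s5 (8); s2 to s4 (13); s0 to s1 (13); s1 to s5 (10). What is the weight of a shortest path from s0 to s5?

15

Comparing a few candidate routes:
s0-s6-s1-s5: 2 + 3 + 10 = 15
s0-s6-s3-s5: 2 + 6 + 9 = 17
s0-s6-s3-s2-s5: 2 + 6 + 3 + 8 = 19
The minimum is 15.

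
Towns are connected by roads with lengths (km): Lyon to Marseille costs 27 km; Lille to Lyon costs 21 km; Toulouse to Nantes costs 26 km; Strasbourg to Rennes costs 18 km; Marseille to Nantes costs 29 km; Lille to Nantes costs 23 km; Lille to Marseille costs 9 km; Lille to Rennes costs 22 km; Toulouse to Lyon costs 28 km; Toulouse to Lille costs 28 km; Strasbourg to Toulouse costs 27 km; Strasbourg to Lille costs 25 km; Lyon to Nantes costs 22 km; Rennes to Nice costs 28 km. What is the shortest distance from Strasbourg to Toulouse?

Checking several routes:
Strasbourg→Lille→Toulouse: 25 + 28 = 53
Strasbourg→Lille→Lyon→Toulouse: 25 + 21 + 28 = 74
Strasbourg→Lille→Nantes→Toulouse: 25 + 23 + 26 = 74
Strasbourg→Toulouse: 27
Strasbourg→Rennes→Lille→Lyon→Toulouse: 18 + 22 + 21 + 28 = 89
Strasbourg→Rennes→Lille→Toulouse: 18 + 22 + 28 = 68
The minimum is 27 km.

27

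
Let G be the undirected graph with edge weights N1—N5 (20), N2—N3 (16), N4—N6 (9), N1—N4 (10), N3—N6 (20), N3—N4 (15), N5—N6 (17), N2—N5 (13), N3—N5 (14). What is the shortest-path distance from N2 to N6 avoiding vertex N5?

Paths from N2 to N6 avoiding N5:
N2 - N3 - N6: 16 + 20 = 36
N2 - N3 - N4 - N6: 16 + 15 + 9 = 40
Best route has total 36.

36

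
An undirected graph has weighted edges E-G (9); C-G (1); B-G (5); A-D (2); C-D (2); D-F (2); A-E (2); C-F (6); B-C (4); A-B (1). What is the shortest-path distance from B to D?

3

A few of the B→D routes:
B→C→D: 4 + 2 = 6
B→C→F→D: 4 + 6 + 2 = 12
B→A→E→G→C→D: 1 + 2 + 9 + 1 + 2 = 15
B→A→D: 1 + 2 = 3
B→G→C→F→D: 5 + 1 + 6 + 2 = 14
B→G→C→D: 5 + 1 + 2 = 8
Shortest: 3.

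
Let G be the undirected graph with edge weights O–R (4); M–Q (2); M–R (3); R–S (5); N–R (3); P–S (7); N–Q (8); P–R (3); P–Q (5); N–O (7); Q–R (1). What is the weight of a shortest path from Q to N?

A few of the Q→N routes:
Q - P - R - N: 5 + 3 + 3 = 11
Q - M - R - N: 2 + 3 + 3 = 8
Q - R - N: 1 + 3 = 4
Q - N: 8
Shortest: 4.

4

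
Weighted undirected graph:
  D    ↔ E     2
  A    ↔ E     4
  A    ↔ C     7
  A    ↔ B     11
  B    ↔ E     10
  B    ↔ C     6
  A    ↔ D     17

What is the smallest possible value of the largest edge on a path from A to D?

Paths from A to D:
A→B→E→D: max(11, 10, 2) = 11
A→C→B→E→D: max(7, 6, 10, 2) = 10
A→E→D: max(4, 2) = 4
A→D: max(17) = 17
The minimum achievable maximum is 4.

4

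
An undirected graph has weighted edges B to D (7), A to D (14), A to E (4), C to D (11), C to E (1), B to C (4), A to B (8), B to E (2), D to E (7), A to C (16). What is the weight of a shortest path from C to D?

8

Comparing a few candidate routes:
C -> D: 11
C -> E -> B -> D: 1 + 2 + 7 = 10
C -> E -> D: 1 + 7 = 8
The minimum is 8.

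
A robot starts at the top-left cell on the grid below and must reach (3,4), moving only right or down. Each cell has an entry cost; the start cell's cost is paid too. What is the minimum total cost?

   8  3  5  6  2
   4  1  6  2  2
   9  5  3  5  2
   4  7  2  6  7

31

One optimal route is r0c0→r0c1→r1c1→r1c2→r1c3→r1c4→r2c4→r3c4.
Its cost is 8 + 3 + 1 + 6 + 2 + 2 + 2 + 7 = 31.
For comparison, the top-then-right route costs 35.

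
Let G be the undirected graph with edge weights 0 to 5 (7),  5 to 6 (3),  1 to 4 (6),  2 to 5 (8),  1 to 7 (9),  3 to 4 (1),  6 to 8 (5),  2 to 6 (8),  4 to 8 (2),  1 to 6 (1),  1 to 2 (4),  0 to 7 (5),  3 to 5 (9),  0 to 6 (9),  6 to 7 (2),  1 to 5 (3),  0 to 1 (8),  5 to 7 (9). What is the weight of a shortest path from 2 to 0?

Comparing a few candidate routes:
2 → 6 → 7 → 0: 8 + 2 + 5 = 15
2 → 1 → 6 → 0: 4 + 1 + 9 = 14
2 → 1 → 0: 4 + 8 = 12
2 → 1 → 6 → 7 → 0: 4 + 1 + 2 + 5 = 12
2 → 1 → 5 → 0: 4 + 3 + 7 = 14
Shortest: 12.

12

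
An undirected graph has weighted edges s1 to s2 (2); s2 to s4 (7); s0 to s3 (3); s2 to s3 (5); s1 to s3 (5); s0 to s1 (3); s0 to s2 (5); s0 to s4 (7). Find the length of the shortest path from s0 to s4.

Checking several routes:
s0 - s4: 7
s0 - s1 - s2 - s4: 3 + 2 + 7 = 12
s0 - s2 - s4: 5 + 7 = 12
Shortest: 7.

7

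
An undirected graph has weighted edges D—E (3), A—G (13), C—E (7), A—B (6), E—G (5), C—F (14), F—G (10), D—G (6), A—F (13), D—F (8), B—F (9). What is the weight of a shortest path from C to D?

10

A few of the C→D routes:
C → E → G → D: 7 + 5 + 6 = 18
C → F → D: 14 + 8 = 22
C → E → D: 7 + 3 = 10
C → E → G → F → D: 7 + 5 + 10 + 8 = 30
C → F → G → D: 14 + 10 + 6 = 30
C → F → G → E → D: 14 + 10 + 5 + 3 = 32
The minimum is 10.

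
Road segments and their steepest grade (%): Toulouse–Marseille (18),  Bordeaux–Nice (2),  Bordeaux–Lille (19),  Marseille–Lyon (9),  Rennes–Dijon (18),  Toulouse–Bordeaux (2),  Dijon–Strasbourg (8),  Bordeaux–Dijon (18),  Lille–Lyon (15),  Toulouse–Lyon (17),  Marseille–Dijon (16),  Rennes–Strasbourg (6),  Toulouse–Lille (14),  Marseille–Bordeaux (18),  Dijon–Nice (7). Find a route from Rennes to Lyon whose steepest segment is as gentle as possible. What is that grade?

15

Checking several routes:
Rennes -> Strasbourg -> Dijon -> Marseille -> Lyon: max(6, 8, 16, 9) = 16
Rennes -> Dijon -> Nice -> Bordeaux -> Marseille -> Toulouse -> Lille -> Lyon: max(18, 7, 2, 18, 18, 14, 15) = 18
Rennes -> Strasbourg -> Dijon -> Nice -> Bordeaux -> Toulouse -> Lyon: max(6, 8, 7, 2, 2, 17) = 17
Rennes -> Dijon -> Nice -> Bordeaux -> Marseille -> Toulouse -> Lyon: max(18, 7, 2, 18, 18, 17) = 18
Rennes -> Strasbourg -> Dijon -> Nice -> Bordeaux -> Toulouse -> Lille -> Lyon: max(6, 8, 7, 2, 2, 14, 15) = 15
Best route has worst link 15%.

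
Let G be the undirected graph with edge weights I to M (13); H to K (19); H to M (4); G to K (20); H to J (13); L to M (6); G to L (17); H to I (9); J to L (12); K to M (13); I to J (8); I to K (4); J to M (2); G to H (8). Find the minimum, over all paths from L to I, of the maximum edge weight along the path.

Comparing a few candidate routes:
L→M→J→I: max(6, 2, 8) = 8
L→J→M→H→I: max(12, 2, 4, 9) = 12
L→J→I: max(12, 8) = 12
L→M→H→I: max(6, 4, 9) = 9
Best route has worst link 8.

8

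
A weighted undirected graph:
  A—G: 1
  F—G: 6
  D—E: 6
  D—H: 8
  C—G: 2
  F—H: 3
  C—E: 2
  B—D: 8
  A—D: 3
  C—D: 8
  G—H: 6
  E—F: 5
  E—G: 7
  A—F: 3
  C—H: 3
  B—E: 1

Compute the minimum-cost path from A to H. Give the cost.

Some routes from A to H:
A → G → H: 1 + 6 = 7
A → G → C → H: 1 + 2 + 3 = 6
A → F → H: 3 + 3 = 6
A → D → H: 3 + 8 = 11
A → G → F → H: 1 + 6 + 3 = 10
Best route has total 6.

6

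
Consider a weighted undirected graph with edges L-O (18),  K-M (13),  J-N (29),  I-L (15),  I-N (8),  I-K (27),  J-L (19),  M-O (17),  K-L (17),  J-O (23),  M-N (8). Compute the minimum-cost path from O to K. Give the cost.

30

Comparing a few candidate routes:
O-L-I-K: 18 + 15 + 27 = 60
O-M-N-I-K: 17 + 8 + 8 + 27 = 60
O-M-K: 17 + 13 = 30
O-L-K: 18 + 17 = 35
O-J-L-K: 23 + 19 + 17 = 59
Shortest: 30.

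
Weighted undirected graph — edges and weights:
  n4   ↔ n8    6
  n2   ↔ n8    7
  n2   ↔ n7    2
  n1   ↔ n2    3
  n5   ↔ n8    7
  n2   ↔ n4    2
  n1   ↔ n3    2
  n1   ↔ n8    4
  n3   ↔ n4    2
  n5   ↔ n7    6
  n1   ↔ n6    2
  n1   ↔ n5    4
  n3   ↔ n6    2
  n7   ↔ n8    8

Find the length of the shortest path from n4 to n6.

Some routes from n4 to n6:
n4 -> n3 -> n6: 2 + 2 = 4
n4 -> n2 -> n1 -> n3 -> n6: 2 + 3 + 2 + 2 = 9
n4 -> n2 -> n1 -> n6: 2 + 3 + 2 = 7
n4 -> n3 -> n1 -> n6: 2 + 2 + 2 = 6
n4 -> n8 -> n1 -> n6: 6 + 4 + 2 = 12
n4 -> n8 -> n1 -> n3 -> n6: 6 + 4 + 2 + 2 = 14
Shortest: 4.

4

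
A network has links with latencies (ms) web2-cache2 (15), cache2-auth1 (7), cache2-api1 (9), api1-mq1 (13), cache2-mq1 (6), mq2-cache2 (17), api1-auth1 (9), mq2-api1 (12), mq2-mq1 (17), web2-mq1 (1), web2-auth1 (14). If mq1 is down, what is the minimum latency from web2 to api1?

Routes from web2 to api1 avoiding mq1:
web2→cache2→api1: 15 + 9 = 24
web2→cache2→mq2→api1: 15 + 17 + 12 = 44
web2→cache2→auth1→api1: 15 + 7 + 9 = 31
web2→auth1→api1: 14 + 9 = 23
web2→auth1→cache2→api1: 14 + 7 + 9 = 30
web2→auth1→cache2→mq2→api1: 14 + 7 + 17 + 12 = 50
The minimum is 23 ms.

23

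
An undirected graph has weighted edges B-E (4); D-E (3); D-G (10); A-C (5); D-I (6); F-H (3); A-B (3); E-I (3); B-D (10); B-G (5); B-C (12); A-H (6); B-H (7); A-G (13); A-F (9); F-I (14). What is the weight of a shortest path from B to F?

10

A few of the B→F routes:
B-A-H-F: 3 + 6 + 3 = 12
B-A-F: 3 + 9 = 12
B-E-I-F: 4 + 3 + 14 = 21
B-H-F: 7 + 3 = 10
Shortest: 10.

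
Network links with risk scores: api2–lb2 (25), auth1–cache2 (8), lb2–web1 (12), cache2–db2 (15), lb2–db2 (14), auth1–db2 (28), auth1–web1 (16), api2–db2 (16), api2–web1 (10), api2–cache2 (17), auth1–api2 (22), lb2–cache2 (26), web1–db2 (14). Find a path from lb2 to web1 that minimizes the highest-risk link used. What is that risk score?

A few of the lb2→web1 routes:
lb2 - db2 - web1: max(14, 14) = 14
lb2 - web1: max(12) = 12
lb2 - db2 - cache2 - api2 - web1: max(14, 15, 17, 10) = 17
lb2 - db2 - api2 - web1: max(14, 16, 10) = 16
lb2 - db2 - cache2 - auth1 - web1: max(14, 15, 8, 16) = 16
The minimum achievable maximum is 12.

12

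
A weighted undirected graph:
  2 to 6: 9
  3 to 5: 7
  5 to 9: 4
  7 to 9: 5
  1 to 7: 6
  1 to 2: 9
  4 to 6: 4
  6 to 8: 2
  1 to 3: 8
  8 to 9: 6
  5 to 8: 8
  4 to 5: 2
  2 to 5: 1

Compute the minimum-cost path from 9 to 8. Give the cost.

Some routes from 9 to 8:
9 - 5 - 4 - 6 - 8: 4 + 2 + 4 + 2 = 12
9 - 5 - 8: 4 + 8 = 12
9 - 7 - 1 - 2 - 5 - 8: 5 + 6 + 9 + 1 + 8 = 29
9 - 5 - 2 - 6 - 8: 4 + 1 + 9 + 2 = 16
9 - 7 - 1 - 2 - 5 - 4 - 6 - 8: 5 + 6 + 9 + 1 + 2 + 4 + 2 = 29
9 - 8: 6
The minimum is 6.

6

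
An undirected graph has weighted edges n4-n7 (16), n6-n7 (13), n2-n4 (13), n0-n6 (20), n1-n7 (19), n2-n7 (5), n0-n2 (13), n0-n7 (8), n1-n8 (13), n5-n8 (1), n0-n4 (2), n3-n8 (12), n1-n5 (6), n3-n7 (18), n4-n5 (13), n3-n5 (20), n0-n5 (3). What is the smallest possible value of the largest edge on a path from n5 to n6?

13

A few of the n5→n6 routes:
n5 → n4 → n0 → n2 → n7 → n6: max(13, 2, 13, 5, 13) = 13
n5 → n0 → n7 → n6: max(3, 8, 13) = 13
n5 → n4 → n2 → n7 → n6: max(13, 13, 5, 13) = 13
n5 → n4 → n2 → n0 → n7 → n6: max(13, 13, 13, 8, 13) = 13
n5 → n0 → n2 → n7 → n6: max(3, 13, 5, 13) = 13
n5 → n4 → n0 → n7 → n6: max(13, 2, 8, 13) = 13
Smallest bottleneck: 13.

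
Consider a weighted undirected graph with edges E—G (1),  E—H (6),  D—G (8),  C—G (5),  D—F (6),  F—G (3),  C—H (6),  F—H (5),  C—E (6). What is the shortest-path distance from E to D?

Checking several routes:
E-H-F-D: 6 + 5 + 6 = 17
E-C-G-D: 6 + 5 + 8 = 19
E-H-F-G-D: 6 + 5 + 3 + 8 = 22
E-C-G-F-D: 6 + 5 + 3 + 6 = 20
E-G-F-D: 1 + 3 + 6 = 10
E-G-D: 1 + 8 = 9
The minimum is 9.

9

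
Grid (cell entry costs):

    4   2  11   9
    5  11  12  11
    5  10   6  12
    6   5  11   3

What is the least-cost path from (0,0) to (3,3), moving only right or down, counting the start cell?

Best path: (0,0) → (1,0) → (2,0) → (3,0) → (3,1) → (3,2) → (3,3)
Cost: 4 + 5 + 5 + 6 + 5 + 11 + 3 = 39

39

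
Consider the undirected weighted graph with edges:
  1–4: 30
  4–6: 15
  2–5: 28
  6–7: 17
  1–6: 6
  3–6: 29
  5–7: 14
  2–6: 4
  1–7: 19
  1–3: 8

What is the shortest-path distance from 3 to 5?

41

Some routes from 3 to 5:
3 -> 1 -> 7 -> 5: 8 + 19 + 14 = 41
3 -> 1 -> 6 -> 7 -> 5: 8 + 6 + 17 + 14 = 45
3 -> 1 -> 6 -> 2 -> 5: 8 + 6 + 4 + 28 = 46
3 -> 6 -> 7 -> 5: 29 + 17 + 14 = 60
Shortest: 41.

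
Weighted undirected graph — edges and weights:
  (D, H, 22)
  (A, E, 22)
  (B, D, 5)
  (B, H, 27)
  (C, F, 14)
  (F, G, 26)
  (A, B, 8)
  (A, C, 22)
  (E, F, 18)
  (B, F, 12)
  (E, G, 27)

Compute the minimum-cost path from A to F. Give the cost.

20

A few of the A→F routes:
A - B - F: 8 + 12 = 20
A - C - F: 22 + 14 = 36
A - E - F: 22 + 18 = 40
Best route has total 20.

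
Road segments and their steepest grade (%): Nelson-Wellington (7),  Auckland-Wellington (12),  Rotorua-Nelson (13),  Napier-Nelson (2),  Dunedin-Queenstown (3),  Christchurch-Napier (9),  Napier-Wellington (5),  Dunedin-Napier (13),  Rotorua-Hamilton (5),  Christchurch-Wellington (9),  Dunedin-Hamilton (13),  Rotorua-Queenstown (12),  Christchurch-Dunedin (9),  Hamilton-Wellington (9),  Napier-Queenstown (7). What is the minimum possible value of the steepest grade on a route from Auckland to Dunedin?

Some routes from Auckland to Dunedin:
Auckland→Wellington→Hamilton→Rotorua→Queenstown→Napier→Christchurch→Dunedin: max(12, 9, 5, 12, 7, 9, 9) = 12
Auckland→Wellington→Hamilton→Rotorua→Queenstown→Dunedin: max(12, 9, 5, 12, 3) = 12
Auckland→Wellington→Nelson→Napier→Queenstown→Dunedin: max(12, 7, 2, 7, 3) = 12
Auckland→Wellington→Christchurch→Napier→Queenstown→Dunedin: max(12, 9, 9, 7, 3) = 12
Auckland→Wellington→Nelson→Napier→Christchurch→Dunedin: max(12, 7, 2, 9, 9) = 12
The minimum achievable maximum is 12%.

12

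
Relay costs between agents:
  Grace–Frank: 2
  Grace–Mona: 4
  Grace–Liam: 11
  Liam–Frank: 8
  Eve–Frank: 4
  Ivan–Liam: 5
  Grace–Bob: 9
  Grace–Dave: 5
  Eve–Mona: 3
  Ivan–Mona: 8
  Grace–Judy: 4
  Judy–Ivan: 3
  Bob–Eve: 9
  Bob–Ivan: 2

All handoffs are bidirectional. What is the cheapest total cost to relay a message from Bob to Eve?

9

Comparing a few candidate routes:
Bob → Ivan → Mona → Eve: 2 + 8 + 3 = 13
Bob → Grace → Frank → Eve: 9 + 2 + 4 = 15
Bob → Eve: 9
Bob → Grace → Mona → Eve: 9 + 4 + 3 = 16
Bob → Ivan → Judy → Grace → Frank → Eve: 2 + 3 + 4 + 2 + 4 = 15
The minimum is 9.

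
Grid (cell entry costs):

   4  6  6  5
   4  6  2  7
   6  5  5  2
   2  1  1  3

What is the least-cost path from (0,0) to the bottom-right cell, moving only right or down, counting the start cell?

One optimal route is (0,0) → (1,0) → (2,0) → (3,0) → (3,1) → (3,2) → (3,3).
Its cost is 4 + 4 + 6 + 2 + 1 + 1 + 3 = 21.
For comparison, the top-then-right route costs 33.

21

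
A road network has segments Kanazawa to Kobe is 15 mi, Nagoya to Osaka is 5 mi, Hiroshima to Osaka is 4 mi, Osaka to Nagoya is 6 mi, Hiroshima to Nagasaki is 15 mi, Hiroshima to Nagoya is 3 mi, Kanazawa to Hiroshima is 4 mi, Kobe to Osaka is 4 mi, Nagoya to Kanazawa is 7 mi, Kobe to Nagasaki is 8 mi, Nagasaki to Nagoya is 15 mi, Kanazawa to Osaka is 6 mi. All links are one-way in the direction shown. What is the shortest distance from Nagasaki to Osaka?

20

Candidate routes:
Nagasaki→Nagoya→Kanazawa→Hiroshima→Osaka: 15 + 7 + 4 + 4 = 30
Nagasaki→Nagoya→Osaka: 15 + 5 = 20
Nagasaki→Nagoya→Kanazawa→Osaka: 15 + 7 + 6 = 28
Nagasaki→Nagoya→Kanazawa→Kobe→Osaka: 15 + 7 + 15 + 4 = 41
The minimum is 20 mi.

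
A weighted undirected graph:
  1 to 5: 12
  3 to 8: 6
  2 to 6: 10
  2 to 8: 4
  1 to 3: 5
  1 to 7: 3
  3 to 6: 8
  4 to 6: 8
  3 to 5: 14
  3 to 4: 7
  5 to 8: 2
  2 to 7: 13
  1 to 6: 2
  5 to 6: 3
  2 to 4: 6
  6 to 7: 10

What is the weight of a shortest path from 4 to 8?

Checking several routes:
4-6-5-8: 8 + 3 + 2 = 13
4-3-1-6-5-8: 7 + 5 + 2 + 3 + 2 = 19
4-3-8: 7 + 6 = 13
4-2-8: 6 + 4 = 10
The minimum is 10.

10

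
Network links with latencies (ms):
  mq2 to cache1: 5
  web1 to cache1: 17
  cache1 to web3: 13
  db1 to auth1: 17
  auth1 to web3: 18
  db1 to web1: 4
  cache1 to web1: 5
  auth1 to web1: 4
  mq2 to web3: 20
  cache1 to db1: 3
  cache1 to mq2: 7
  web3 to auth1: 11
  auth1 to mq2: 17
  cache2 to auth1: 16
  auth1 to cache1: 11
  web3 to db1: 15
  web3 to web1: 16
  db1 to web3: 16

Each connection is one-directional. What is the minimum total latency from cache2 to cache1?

27

Comparing a few candidate routes:
cache2→auth1→cache1: 16 + 11 = 27
cache2→auth1→mq2→cache1: 16 + 17 + 5 = 38
cache2→auth1→web1→cache1: 16 + 4 + 17 = 37
cache2→auth1→web3→web1→cache1: 16 + 18 + 16 + 17 = 67
Best route has total 27 ms.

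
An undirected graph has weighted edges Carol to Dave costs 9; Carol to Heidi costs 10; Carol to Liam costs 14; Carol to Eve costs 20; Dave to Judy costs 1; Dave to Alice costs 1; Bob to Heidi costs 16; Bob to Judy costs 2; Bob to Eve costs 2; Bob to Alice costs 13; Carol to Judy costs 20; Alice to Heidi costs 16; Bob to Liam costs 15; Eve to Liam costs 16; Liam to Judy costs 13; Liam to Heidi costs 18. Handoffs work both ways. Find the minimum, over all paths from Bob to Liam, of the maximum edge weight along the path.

Some routes from Bob to Liam:
Bob-Judy-Dave-Carol-Liam: max(2, 1, 9, 14) = 14
Bob-Liam: max(15) = 15
Bob-Judy-Liam: max(2, 13) = 13
Bob-Alice-Dave-Carol-Liam: max(13, 1, 9, 14) = 14
Bob-Alice-Dave-Judy-Liam: max(13, 1, 1, 13) = 13
Bob-Heidi-Carol-Liam: max(16, 10, 14) = 16
The minimum achievable maximum is 13.

13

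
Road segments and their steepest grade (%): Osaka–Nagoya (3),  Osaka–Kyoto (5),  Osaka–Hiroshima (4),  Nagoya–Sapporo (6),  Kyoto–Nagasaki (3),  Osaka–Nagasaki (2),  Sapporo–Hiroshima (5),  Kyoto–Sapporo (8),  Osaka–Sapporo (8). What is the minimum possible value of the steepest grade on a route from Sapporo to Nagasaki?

5

A few of the Sapporo→Nagasaki routes:
Sapporo -> Hiroshima -> Osaka -> Kyoto -> Nagasaki: max(5, 4, 5, 3) = 5
Sapporo -> Osaka -> Nagasaki: max(8, 2) = 8
Sapporo -> Nagoya -> Osaka -> Kyoto -> Nagasaki: max(6, 3, 5, 3) = 6
Sapporo -> Nagoya -> Osaka -> Nagasaki: max(6, 3, 2) = 6
Sapporo -> Hiroshima -> Osaka -> Nagasaki: max(5, 4, 2) = 5
The minimum achievable maximum is 5%.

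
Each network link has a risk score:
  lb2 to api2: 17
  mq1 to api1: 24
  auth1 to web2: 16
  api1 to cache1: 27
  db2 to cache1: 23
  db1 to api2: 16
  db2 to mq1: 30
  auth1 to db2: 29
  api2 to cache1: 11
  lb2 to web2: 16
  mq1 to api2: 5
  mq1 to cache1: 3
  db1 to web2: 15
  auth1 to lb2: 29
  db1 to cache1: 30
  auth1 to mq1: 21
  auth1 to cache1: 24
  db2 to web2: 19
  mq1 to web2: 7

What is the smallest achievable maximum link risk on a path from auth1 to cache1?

16

Comparing a few candidate routes:
auth1 → web2 → mq1 → cache1: max(16, 7, 3) = 16
auth1 → web2 → mq1 → api2 → cache1: max(16, 7, 5, 11) = 16
auth1 → web2 → db1 → api2 → mq1 → cache1: max(16, 15, 16, 5, 3) = 16
auth1 → web2 → db1 → api2 → cache1: max(16, 15, 16, 11) = 16
Best route has worst link 16.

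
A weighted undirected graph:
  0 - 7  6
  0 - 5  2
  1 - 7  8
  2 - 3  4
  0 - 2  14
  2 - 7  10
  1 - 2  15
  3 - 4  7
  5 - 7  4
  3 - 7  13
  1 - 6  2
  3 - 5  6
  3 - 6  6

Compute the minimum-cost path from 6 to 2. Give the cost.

10

A few of the 6→2 routes:
6 → 1 → 7 → 2: 2 + 8 + 10 = 20
6 → 1 → 7 → 5 → 3 → 2: 2 + 8 + 4 + 6 + 4 = 24
6 → 3 → 2: 6 + 4 = 10
6 → 1 → 2: 2 + 15 = 17
Shortest: 10.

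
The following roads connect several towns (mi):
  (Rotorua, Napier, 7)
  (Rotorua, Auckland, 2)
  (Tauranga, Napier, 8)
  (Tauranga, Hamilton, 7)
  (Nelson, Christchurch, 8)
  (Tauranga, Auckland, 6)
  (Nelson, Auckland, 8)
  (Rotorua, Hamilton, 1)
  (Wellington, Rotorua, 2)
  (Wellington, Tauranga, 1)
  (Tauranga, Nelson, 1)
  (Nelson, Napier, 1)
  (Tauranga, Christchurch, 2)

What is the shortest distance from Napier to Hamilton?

Some routes from Napier to Hamilton:
Napier-Rotorua-Hamilton: 7 + 1 = 8
Napier-Nelson-Tauranga-Hamilton: 1 + 1 + 7 = 9
Napier-Nelson-Tauranga-Wellington-Rotorua-Hamilton: 1 + 1 + 1 + 2 + 1 = 6
Best route has total 6 mi.

6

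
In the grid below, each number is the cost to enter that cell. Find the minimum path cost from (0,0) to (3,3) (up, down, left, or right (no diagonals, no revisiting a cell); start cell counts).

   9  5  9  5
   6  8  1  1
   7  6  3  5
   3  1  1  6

33

Take [0,0] -> [0,1] -> [1,1] -> [1,2] -> [2,2] -> [3,2] -> [3,3] for a total of 9 + 5 + 8 + 1 + 3 + 1 + 6 = 33.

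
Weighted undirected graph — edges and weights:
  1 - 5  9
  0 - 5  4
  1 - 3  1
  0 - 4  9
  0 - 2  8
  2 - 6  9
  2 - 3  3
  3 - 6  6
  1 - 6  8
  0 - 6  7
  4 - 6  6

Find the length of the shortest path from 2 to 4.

Checking several routes:
2 → 3 → 1 → 6 → 4: 3 + 1 + 8 + 6 = 18
2 → 0 → 4: 8 + 9 = 17
2 → 0 → 6 → 4: 8 + 7 + 6 = 21
2 → 3 → 6 → 0 → 4: 3 + 6 + 7 + 9 = 25
2 → 3 → 6 → 4: 3 + 6 + 6 = 15
2 → 6 → 4: 9 + 6 = 15
Shortest: 15.

15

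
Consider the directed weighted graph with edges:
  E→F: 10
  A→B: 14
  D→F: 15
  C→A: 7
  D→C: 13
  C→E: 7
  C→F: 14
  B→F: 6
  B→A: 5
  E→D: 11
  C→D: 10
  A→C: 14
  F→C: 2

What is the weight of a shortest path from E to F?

Comparing a few candidate routes:
E-D-F: 11 + 15 = 26
E-D-C-F: 11 + 13 + 14 = 38
E-F: 10
Shortest: 10.

10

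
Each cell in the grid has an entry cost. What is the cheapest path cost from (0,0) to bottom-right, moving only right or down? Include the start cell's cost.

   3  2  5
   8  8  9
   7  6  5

24

One optimal route is (0,0) → (0,1) → (0,2) → (1,2) → (2,2).
Its cost is 3 + 2 + 5 + 9 + 5 = 24.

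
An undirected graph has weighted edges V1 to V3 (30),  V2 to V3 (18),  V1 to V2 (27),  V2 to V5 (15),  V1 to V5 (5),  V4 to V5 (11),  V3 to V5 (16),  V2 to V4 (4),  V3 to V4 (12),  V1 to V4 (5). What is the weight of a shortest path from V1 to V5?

5

A few of the V1→V5 routes:
V1→V4→V5: 5 + 11 = 16
V1→V4→V2→V5: 5 + 4 + 15 = 24
V1→V5: 5
V1→V4→V3→V5: 5 + 12 + 16 = 33
V1→V2→V4→V5: 27 + 4 + 11 = 42
Best route has total 5.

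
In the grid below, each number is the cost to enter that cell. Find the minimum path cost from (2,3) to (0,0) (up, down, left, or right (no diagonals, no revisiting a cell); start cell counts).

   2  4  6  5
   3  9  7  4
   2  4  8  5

24

Path (2,3) (2,2) (2,1) (2,0) (1,0) (0,0): 5 + 8 + 4 + 2 + 3 + 2 = 24.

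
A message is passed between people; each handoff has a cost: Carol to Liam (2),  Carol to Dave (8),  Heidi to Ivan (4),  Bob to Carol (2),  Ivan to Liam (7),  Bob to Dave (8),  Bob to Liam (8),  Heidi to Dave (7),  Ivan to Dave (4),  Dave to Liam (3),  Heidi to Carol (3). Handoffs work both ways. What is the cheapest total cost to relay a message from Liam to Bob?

A few of the Liam→Bob routes:
Liam -> Dave -> Bob: 3 + 8 = 11
Liam -> Bob: 8
Liam -> Carol -> Bob: 2 + 2 = 4
Liam -> Dave -> Carol -> Bob: 3 + 8 + 2 = 13
Liam -> Ivan -> Heidi -> Carol -> Bob: 7 + 4 + 3 + 2 = 16
Liam -> Dave -> Heidi -> Carol -> Bob: 3 + 7 + 3 + 2 = 15
The minimum is 4.

4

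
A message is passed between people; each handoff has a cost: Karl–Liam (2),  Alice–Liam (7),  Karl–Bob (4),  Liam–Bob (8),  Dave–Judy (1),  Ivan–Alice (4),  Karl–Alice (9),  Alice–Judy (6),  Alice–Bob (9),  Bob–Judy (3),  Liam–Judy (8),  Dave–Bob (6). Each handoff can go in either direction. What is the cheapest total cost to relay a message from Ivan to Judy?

Checking several routes:
Ivan → Alice → Liam → Judy: 4 + 7 + 8 = 19
Ivan → Alice → Bob → Judy: 4 + 9 + 3 = 16
Ivan → Alice → Judy: 4 + 6 = 10
Shortest: 10.

10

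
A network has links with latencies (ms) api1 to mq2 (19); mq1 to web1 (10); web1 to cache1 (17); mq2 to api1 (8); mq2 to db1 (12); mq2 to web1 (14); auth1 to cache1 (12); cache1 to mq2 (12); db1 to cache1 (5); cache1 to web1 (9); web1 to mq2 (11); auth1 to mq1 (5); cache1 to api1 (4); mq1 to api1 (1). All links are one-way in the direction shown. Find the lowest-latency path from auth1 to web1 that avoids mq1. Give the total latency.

21

Routes from auth1 to web1 avoiding mq1:
auth1 → cache1 → api1 → mq2 → web1: 12 + 4 + 19 + 14 = 49
auth1 → cache1 → mq2 → web1: 12 + 12 + 14 = 38
auth1 → cache1 → web1: 12 + 9 = 21
Best route has total 21 ms.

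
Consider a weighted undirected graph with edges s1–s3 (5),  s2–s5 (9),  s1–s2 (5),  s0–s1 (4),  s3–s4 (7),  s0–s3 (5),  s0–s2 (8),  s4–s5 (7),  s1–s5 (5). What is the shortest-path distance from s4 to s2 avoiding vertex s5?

17

Routes from s4 to s2 avoiding s5:
s4 → s3 → s0 → s2: 7 + 5 + 8 = 20
s4 → s3 → s1 → s2: 7 + 5 + 5 = 17
s4 → s3 → s0 → s1 → s2: 7 + 5 + 4 + 5 = 21
s4 → s3 → s1 → s0 → s2: 7 + 5 + 4 + 8 = 24
The minimum is 17.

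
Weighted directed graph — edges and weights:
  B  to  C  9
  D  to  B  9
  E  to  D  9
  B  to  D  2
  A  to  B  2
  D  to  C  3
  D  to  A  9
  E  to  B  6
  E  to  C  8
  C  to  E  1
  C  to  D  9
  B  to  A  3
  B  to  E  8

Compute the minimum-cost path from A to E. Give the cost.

Paths from A to E:
A → B → E: 2 + 8 = 10
A → B → D → C → E: 2 + 2 + 3 + 1 = 8
A → B → C → E: 2 + 9 + 1 = 12
Shortest: 8.

8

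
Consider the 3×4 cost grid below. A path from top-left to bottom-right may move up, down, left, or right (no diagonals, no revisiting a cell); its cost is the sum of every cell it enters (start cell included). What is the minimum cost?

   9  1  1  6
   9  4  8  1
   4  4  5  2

One optimal route is (0,0) → (0,1) → (0,2) → (0,3) → (1,3) → (2,3).
Its cost is 9 + 1 + 1 + 6 + 1 + 2 = 20.

20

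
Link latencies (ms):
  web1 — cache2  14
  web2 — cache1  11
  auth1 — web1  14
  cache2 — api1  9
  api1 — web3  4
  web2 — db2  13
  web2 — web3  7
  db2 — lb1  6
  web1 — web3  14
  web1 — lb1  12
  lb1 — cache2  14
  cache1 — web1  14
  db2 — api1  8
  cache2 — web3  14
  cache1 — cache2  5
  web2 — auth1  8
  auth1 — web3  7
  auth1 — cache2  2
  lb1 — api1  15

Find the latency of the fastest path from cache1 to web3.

Comparing a few candidate routes:
cache1-web2-web3: 11 + 7 = 18
cache1-cache2-auth1-web3: 5 + 2 + 7 = 14
cache1-cache2-api1-web3: 5 + 9 + 4 = 18
The minimum is 14 ms.

14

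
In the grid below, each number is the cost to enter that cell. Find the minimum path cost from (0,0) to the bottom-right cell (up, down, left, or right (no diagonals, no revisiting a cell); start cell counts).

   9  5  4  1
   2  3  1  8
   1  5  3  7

One optimal route is [0,0] -> [1,0] -> [1,1] -> [1,2] -> [2,2] -> [2,3].
Its cost is 9 + 2 + 3 + 1 + 3 + 7 = 25.

25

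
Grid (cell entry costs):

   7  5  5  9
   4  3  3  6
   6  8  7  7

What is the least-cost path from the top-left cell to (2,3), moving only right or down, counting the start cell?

Cheapest: [0,0]→[1,0]→[1,1]→[1,2]→[1,3]→[2,3]
  7 + 4 + 3 + 3 + 6 + 7 = 30
For comparison, the top-then-right route costs 39.

30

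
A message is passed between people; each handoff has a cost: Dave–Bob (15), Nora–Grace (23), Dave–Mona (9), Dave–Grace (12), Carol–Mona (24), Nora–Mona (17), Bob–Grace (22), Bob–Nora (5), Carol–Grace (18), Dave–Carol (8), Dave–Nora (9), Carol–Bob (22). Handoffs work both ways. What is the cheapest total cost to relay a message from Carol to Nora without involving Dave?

Candidate routes:
Carol → Grace → Nora: 18 + 23 = 41
Carol → Mona → Nora: 24 + 17 = 41
Carol → Grace → Bob → Nora: 18 + 22 + 5 = 45
Carol → Bob → Nora: 22 + 5 = 27
Carol → Bob → Grace → Nora: 22 + 22 + 23 = 67
The minimum is 27.

27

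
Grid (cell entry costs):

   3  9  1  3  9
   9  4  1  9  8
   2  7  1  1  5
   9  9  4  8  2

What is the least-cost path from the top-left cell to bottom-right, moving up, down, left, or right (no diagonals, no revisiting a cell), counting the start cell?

Best path: [0,0]→[0,1]→[0,2]→[1,2]→[2,2]→[2,3]→[2,4]→[3,4]
Cost: 3 + 9 + 1 + 1 + 1 + 1 + 5 + 2 = 23

23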